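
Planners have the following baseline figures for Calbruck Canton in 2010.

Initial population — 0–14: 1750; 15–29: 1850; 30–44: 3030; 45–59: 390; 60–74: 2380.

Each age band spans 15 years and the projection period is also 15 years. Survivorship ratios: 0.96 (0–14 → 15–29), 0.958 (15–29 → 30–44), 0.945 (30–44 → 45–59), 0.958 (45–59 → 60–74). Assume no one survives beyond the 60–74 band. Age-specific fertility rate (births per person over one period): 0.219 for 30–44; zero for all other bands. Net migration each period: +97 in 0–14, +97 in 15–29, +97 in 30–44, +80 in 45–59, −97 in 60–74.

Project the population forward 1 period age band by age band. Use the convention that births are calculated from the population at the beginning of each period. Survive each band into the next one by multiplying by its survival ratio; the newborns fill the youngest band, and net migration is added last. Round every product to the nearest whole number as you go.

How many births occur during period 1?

(Bands numbered youngest = 1 to oldest = 5.)
Period 1.
Births: 3030 * 0.219 = 664
Band 2: 1750 * 0.96 = 1680
Band 3: 1850 * 0.958 = 1772
Band 4: 3030 * 0.945 = 2863
Band 5: 390 * 0.958 = 374
Net migration: Band 1 + 97 → 761; Band 2 + 97 → 1777; Band 3 + 97 → 1869; Band 4 + 80 → 2943; Band 5 − 97 → 277
End of period: [761, 1777, 1869, 2943, 277]

664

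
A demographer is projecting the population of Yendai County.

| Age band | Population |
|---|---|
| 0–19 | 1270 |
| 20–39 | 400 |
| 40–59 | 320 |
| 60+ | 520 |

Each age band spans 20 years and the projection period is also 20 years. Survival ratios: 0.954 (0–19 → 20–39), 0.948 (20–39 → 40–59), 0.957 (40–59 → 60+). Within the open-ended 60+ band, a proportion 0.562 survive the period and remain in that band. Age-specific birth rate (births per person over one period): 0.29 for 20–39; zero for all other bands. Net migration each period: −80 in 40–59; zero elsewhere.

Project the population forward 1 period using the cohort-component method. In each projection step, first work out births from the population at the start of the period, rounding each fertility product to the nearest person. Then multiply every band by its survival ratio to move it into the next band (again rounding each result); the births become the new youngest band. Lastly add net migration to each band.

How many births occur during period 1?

116

Period 1.
Births: 400 * 0.29 = 116
20–39: 1270 * 0.954 = 1212
40–59: 400 * 0.948 = 379
60+: 320 * 0.957 + 520 * 0.562 = 306 + 292 = 598
Net migration: 40–59 − 80 → 299
Population now: 0–19=116, 20–39=1212, 40–59=299, 60+=598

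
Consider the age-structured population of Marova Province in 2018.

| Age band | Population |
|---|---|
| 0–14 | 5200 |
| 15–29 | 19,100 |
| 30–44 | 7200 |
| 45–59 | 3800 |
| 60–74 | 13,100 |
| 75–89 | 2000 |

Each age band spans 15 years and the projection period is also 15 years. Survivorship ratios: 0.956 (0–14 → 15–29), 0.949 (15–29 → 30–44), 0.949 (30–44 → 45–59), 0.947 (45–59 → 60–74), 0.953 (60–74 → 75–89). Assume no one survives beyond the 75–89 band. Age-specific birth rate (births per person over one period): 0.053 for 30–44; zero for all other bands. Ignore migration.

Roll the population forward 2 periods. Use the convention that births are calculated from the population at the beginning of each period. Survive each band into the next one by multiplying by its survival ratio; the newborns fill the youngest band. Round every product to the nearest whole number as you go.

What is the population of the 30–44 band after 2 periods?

Let group 1 be 0–14 through group 6 = 75–89.
Period 1.
Births: 7200 × 0.053 = 382
Group 2: 5200 × 0.956 = 4971
Group 3: 19100 × 0.949 = 18126
Group 4: 7200 × 0.949 = 6833
Group 5: 3800 × 0.947 = 3599
Group 6: 13100 × 0.953 = 12484
End of period: [382, 4971, 18126, 6833, 3599, 12484]
Period 2.
Births: 18126 × 0.053 = 961
Group 2: 382 × 0.956 = 365
Group 3: 4971 × 0.949 = 4717
Group 4: 18126 × 0.949 = 17202
Group 5: 6833 × 0.947 = 6471
Group 6: 3599 × 0.953 = 3430
End of period: [961, 365, 4717, 17202, 6471, 3430]

4717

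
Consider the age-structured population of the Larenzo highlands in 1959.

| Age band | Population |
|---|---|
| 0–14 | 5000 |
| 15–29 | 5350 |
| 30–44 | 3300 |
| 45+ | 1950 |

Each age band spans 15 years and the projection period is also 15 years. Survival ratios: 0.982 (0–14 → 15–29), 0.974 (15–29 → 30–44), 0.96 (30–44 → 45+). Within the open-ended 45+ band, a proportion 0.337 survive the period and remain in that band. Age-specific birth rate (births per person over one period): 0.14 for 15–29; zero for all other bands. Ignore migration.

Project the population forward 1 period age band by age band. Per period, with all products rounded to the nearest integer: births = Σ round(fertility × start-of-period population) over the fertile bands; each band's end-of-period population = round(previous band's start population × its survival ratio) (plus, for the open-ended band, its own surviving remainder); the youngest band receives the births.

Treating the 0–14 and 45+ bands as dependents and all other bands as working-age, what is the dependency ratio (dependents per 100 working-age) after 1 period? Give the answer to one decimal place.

45.2

Period 1.
Births: 5350 × 0.14 = 749
15–29: 5000 × 0.982 = 4910
30–44: 5350 × 0.974 = 5211
45+: 3300 × 0.96 + 1950 × 0.337 = 3168 + 657 = 3825
Population now: 0–14=749, 15–29=4910, 30–44=5211, 45+=3825
Dependents (band 0–14 + band 45+) = 749 + 3825 = 4574; working-age = 10121; ratio = 4574/10121 × 100 = 45.2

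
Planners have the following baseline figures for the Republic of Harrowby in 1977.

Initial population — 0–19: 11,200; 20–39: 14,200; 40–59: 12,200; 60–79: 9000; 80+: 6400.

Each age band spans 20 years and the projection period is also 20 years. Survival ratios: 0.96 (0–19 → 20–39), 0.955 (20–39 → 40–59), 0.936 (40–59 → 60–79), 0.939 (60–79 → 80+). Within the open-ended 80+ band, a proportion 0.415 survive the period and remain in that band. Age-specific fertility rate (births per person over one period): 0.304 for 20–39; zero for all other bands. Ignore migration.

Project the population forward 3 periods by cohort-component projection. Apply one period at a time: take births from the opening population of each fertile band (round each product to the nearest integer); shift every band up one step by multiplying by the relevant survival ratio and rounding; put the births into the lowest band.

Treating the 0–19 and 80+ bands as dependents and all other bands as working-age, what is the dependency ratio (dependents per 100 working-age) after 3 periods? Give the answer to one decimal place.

117.0

(Groups numbered youngest = 1 to oldest = 5.)
[period 1]
Births: 14200 × 0.304 = 4317
Group 2: 11200 × 0.96 = 10752
Group 3: 14200 × 0.955 = 13561
Group 4: 12200 × 0.936 = 11419
Group 5: 9000 × 0.939 + 6400 × 0.415 = 8451 + 2656 = 11107
Giving 4317 / 10752 / 13561 / 11419 / 11107.
[period 2]
Births: 10752 × 0.304 = 3269
Group 2: 4317 × 0.96 = 4144
Group 3: 10752 × 0.955 = 10268
Group 4: 13561 × 0.936 = 12693
Group 5: 11419 × 0.939 + 11107 × 0.415 = 10722 + 4609 = 15331
Giving 3269 / 4144 / 10268 / 12693 / 15331.
[period 3]
Births: 4144 × 0.304 = 1260
Group 2: 3269 × 0.96 = 3138
Group 3: 4144 × 0.955 = 3958
Group 4: 10268 × 0.936 = 9611
Group 5: 12693 × 0.939 + 15331 × 0.415 = 11919 + 6362 = 18281
Giving 1260 / 3138 / 3958 / 9611 / 18281.
Dependents (band 0–19 + band 80+) = 1260 + 18281 = 19541; working-age = 16707; ratio = 19541/16707 × 100 = 117.0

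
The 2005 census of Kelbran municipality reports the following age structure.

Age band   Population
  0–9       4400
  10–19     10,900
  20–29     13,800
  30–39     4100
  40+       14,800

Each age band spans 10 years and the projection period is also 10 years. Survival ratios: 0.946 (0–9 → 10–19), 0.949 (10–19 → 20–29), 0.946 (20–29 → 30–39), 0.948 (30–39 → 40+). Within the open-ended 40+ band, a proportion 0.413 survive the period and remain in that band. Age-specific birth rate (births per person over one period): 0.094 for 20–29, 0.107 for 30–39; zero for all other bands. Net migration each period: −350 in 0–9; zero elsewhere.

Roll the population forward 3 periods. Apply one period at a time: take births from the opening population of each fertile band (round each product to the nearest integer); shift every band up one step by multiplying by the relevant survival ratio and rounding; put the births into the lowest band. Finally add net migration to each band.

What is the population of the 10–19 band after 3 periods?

Let band 1 be 0–9 through band 5 = 40+.
Period 1.
Births: 13800 × 0.094 = 1297, 4100 × 0.107 = 439 → 1736
Band 2: 4400 × 0.946 = 4162
Band 3: 10900 × 0.949 = 10344
Band 4: 13800 × 0.946 = 13055
Band 5: 4100 × 0.948 + 14800 × 0.413 = 3887 + 6112 = 9999
Net migration: Band 1 − 350 → 1386
End of period: [1386, 4162, 10344, 13055, 9999]
Period 2.
Births: 10344 × 0.094 = 972, 13055 × 0.107 = 1397 → 2369
Band 2: 1386 × 0.946 = 1311
Band 3: 4162 × 0.949 = 3950
Band 4: 10344 × 0.946 = 9785
Band 5: 13055 × 0.948 + 9999 × 0.413 = 12376 + 4130 = 16506
Net migration: Band 1 − 350 → 2019
End of period: [2019, 1311, 3950, 9785, 16506]
Period 3.
Births: 3950 × 0.094 = 371, 9785 × 0.107 = 1047 → 1418
Band 2: 2019 × 0.946 = 1910
Band 3: 1311 × 0.949 = 1244
Band 4: 3950 × 0.946 = 3737
Band 5: 9785 × 0.948 + 16506 × 0.413 = 9276 + 6817 = 16093
Net migration: Band 1 − 350 → 1068
End of period: [1068, 1910, 1244, 3737, 16093]

1910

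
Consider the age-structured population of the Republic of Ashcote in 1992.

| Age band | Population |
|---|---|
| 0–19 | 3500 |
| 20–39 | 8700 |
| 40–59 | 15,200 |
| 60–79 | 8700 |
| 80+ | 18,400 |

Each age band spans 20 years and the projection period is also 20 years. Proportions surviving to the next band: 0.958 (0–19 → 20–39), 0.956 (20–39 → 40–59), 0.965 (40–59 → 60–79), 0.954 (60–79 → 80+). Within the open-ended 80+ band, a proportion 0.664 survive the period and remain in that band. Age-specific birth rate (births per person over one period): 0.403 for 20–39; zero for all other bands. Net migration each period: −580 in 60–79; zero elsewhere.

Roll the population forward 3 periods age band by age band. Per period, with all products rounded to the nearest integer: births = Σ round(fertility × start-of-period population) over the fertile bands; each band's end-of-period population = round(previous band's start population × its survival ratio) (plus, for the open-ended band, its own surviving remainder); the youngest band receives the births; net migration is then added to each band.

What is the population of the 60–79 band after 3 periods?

2513

(Bands numbered youngest = 1 to oldest = 5.)
After projecting period 1:
Births: 8700 × 0.403 = 3506
Band 2: 3500 × 0.958 = 3353
Band 3: 8700 × 0.956 = 8317
Band 4: 15200 × 0.965 = 14668
Band 5: 8700 × 0.954 + 18400 × 0.664 = 8300 + 12218 = 20518
Net migration: Band 4 − 580 → 14088
End of period: [3506, 3353, 8317, 14088, 20518]
After projecting period 2:
Births: 3353 × 0.403 = 1351
Band 2: 3506 × 0.958 = 3359
Band 3: 3353 × 0.956 = 3205
Band 4: 8317 × 0.965 = 8026
Band 5: 14088 × 0.954 + 20518 × 0.664 = 13440 + 13624 = 27064
Net migration: Band 4 − 580 → 7446
End of period: [1351, 3359, 3205, 7446, 27064]
After projecting period 3:
Births: 3359 × 0.403 = 1354
Band 2: 1351 × 0.958 = 1294
Band 3: 3359 × 0.956 = 3211
Band 4: 3205 × 0.965 = 3093
Band 5: 7446 × 0.954 + 27064 × 0.664 = 7103 + 17970 = 25073
Net migration: Band 4 − 580 → 2513
End of period: [1354, 1294, 3211, 2513, 25073]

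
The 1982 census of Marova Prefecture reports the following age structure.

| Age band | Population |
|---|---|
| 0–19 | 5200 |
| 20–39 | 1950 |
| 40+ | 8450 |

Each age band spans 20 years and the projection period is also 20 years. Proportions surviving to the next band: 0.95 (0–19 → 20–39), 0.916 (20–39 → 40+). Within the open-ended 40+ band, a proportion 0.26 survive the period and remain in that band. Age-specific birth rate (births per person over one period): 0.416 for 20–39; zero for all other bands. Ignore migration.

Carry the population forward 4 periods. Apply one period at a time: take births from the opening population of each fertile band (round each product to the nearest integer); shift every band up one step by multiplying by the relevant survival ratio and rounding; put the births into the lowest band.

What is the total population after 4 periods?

Period 1:
Births: 1950 × 0.416 = 811
20–39: 5200 × 0.95 = 4940
40+: 1950 × 0.916 + 8450 × 0.26 = 1786 + 2197 = 3983
→ [811, 4940, 3983]
Period 2:
Births: 4940 × 0.416 = 2055
20–39: 811 × 0.95 = 770
40+: 4940 × 0.916 + 3983 × 0.26 = 4525 + 1036 = 5561
→ [2055, 770, 5561]
Period 3:
Births: 770 × 0.416 = 320
20–39: 2055 × 0.95 = 1952
40+: 770 × 0.916 + 5561 × 0.26 = 705 + 1446 = 2151
→ [320, 1952, 2151]
Period 4:
Births: 1952 × 0.416 = 812
20–39: 320 × 0.95 = 304
40+: 1952 × 0.916 + 2151 × 0.26 = 1788 + 559 = 2347
→ [812, 304, 2347]
Total after period 4: 812 + 304 + 2347 = 3463

3463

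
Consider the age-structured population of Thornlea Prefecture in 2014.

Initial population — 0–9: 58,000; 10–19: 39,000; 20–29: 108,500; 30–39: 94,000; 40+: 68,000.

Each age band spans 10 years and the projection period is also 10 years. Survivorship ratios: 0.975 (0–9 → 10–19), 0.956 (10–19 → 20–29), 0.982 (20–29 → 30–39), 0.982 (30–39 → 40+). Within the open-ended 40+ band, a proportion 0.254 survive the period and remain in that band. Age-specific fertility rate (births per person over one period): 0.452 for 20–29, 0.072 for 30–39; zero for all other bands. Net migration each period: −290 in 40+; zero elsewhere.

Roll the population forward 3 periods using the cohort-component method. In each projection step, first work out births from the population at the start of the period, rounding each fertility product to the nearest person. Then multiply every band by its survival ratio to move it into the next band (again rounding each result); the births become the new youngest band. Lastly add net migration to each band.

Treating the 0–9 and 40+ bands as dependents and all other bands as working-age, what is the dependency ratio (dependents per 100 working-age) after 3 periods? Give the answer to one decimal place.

74.6

[period 1]
Births: 108500 × 0.452 = 49042 ; 94000 × 0.072 = 6768 → 55810
10–19: 58000 × 0.975 = 56550
20–29: 39000 × 0.956 = 37284
30–39: 108500 × 0.982 = 106547
40+: 94000 × 0.982 + 68000 × 0.254 = 92308 + 17272 = 109580
Net migration: 40+ − 290 → 109290
→ [55810, 56550, 37284, 106547, 109290]
[period 2]
Births: 37284 × 0.452 = 16852 ; 106547 × 0.072 = 7671 → 24523
10–19: 55810 × 0.975 = 54415
20–29: 56550 × 0.956 = 54062
30–39: 37284 × 0.982 = 36613
40+: 106547 × 0.982 + 109290 × 0.254 = 104629 + 27760 = 132389
Net migration: 40+ − 290 → 132099
→ [24523, 54415, 54062, 36613, 132099]
[period 3]
Births: 54062 × 0.452 = 24436 ; 36613 × 0.072 = 2636 → 27072
10–19: 24523 × 0.975 = 23910
20–29: 54415 × 0.956 = 52021
30–39: 54062 × 0.982 = 53089
40+: 36613 × 0.982 + 132099 × 0.254 = 35954 + 33553 = 69507
Net migration: 40+ − 290 → 69217
→ [27072, 23910, 52021, 53089, 69217]
Dependents (band 0–9 + band 40+) = 27072 + 69217 = 96289; working-age = 129020; ratio = 96289/129020 × 100 = 74.6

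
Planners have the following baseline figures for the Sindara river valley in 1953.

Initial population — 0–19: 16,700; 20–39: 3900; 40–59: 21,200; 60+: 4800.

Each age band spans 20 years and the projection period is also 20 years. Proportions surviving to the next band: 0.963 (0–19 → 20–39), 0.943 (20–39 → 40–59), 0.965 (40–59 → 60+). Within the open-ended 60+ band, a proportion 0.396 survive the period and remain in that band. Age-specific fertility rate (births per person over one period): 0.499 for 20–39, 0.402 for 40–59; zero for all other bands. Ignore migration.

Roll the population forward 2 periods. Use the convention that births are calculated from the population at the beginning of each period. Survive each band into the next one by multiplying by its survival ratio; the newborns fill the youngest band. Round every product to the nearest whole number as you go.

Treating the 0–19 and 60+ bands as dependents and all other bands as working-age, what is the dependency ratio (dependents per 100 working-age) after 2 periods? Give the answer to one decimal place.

— Period 1 —
Births: 3900 × 0.499 = 1946, 21200 × 0.402 = 8522 → total 10468
20–39: 16700 × 0.963 = 16082
40–59: 3900 × 0.943 = 3678
60+: 21200 × 0.965 + 4800 × 0.396 = 20458 + 1901 = 22359
End of period: [10468, 16082, 3678, 22359]
— Period 2 —
Births: 16082 × 0.499 = 8025, 3678 × 0.402 = 1479 → total 9504
20–39: 10468 × 0.963 = 10081
40–59: 16082 × 0.943 = 15165
60+: 3678 × 0.965 + 22359 × 0.396 = 3549 + 8854 = 12403
End of period: [9504, 10081, 15165, 12403]
Dependents (band 0–19 + band 60+) = 9504 + 12403 = 21907; working-age = 25246; ratio = 21907/25246 × 100 = 86.8

86.8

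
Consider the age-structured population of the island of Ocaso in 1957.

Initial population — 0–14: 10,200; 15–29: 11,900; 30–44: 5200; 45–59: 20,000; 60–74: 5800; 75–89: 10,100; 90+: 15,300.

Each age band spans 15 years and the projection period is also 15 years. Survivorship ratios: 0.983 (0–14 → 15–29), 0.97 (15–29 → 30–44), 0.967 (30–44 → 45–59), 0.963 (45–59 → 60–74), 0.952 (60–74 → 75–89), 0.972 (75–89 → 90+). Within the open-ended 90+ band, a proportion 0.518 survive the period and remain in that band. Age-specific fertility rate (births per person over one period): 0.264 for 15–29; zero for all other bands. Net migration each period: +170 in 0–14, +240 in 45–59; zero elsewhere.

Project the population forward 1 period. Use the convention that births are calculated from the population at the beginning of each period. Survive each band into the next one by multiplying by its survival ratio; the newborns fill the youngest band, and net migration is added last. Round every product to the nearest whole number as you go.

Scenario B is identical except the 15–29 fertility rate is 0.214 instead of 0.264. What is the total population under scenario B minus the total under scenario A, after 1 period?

— Period 1 —
Births: 11900 × 0.264 = 3142
15–29: 10200 × 0.983 = 10027
30–44: 11900 × 0.97 = 11543
45–59: 5200 × 0.967 = 5028
60–74: 20000 × 0.963 = 19260
75–89: 5800 × 0.952 = 5522
90+: 10100 × 0.972 + 15300 × 0.518 = 9817 + 7925 = 17742
Net migration: 0–14 + 170 → 3312; 45–59 + 240 → 5268
Giving 3312 / 10027 / 11543 / 5268 / 19260 / 5522 / 17742.
Scenario A total after 1 period: 72674
Scenario B projection —
— Period 1 —
Births: 11900 × 0.214 = 2547
15–29: 10200 × 0.983 = 10027
30–44: 11900 × 0.97 = 11543
45–59: 5200 × 0.967 = 5028
60–74: 20000 × 0.963 = 19260
75–89: 5800 × 0.952 = 5522
90+: 10100 × 0.972 + 15300 × 0.518 = 9817 + 7925 = 17742
Net migration: 0–14 + 170 → 2717; 45–59 + 240 → 5268
Giving 2717 / 10027 / 11543 / 5268 / 19260 / 5522 / 17742.
Scenario B total after 1 period: 72079
Difference B − A = 72079 − 72674 = -595

-595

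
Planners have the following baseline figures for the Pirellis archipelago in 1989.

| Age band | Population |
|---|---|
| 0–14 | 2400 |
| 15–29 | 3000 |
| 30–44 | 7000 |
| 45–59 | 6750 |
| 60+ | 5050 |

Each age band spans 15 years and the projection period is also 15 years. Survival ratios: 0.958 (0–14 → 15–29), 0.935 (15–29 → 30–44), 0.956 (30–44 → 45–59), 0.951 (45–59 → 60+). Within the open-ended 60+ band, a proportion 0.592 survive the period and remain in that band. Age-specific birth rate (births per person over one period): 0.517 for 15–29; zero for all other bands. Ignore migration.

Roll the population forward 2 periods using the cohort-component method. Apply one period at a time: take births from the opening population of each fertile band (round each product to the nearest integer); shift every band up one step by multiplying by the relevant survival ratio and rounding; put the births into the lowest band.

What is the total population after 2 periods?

19441

Let group 1 be 0–14 through group 5 = 60+.
Period 1.
Births: 3000 × 0.517 = 1551
Group 2: 2400 × 0.958 = 2299
Group 3: 3000 × 0.935 = 2805
Group 4: 7000 × 0.956 = 6692
Group 5: 6750 × 0.951 + 5050 × 0.592 = 6419 + 2990 = 9409
→ [1551, 2299, 2805, 6692, 9409]
Period 2.
Births: 2299 × 0.517 = 1189
Group 2: 1551 × 0.958 = 1486
Group 3: 2299 × 0.935 = 2150
Group 4: 2805 × 0.956 = 2682
Group 5: 6692 × 0.951 + 9409 × 0.592 = 6364 + 5570 = 11934
→ [1189, 1486, 2150, 2682, 11934]
Total after period 2: 1189 + 1486 + 2150 + 2682 + 11934 = 19441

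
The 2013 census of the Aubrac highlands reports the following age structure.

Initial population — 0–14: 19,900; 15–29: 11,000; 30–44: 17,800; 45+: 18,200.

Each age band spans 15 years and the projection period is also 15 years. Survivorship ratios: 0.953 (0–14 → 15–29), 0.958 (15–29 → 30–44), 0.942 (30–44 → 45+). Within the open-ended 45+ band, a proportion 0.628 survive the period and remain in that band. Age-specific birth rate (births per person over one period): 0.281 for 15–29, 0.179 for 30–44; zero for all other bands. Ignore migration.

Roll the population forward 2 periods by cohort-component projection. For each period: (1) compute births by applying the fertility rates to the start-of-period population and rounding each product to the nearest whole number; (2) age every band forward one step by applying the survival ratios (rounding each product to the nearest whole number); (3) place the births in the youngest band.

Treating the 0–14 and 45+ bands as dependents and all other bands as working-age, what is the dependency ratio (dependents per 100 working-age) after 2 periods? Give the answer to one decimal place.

Period 1.
Births: 11000 × 0.281 = 3091 ; 17800 × 0.179 = 3186 — total 6277
15–29: 19900 × 0.953 = 18965
30–44: 11000 × 0.958 = 10538
45+: 17800 × 0.942 + 18200 × 0.628 = 16768 + 11430 = 28198
→ [6277, 18965, 10538, 28198]
Period 2.
Births: 18965 × 0.281 = 5329 ; 10538 × 0.179 = 1886 — total 7215
15–29: 6277 × 0.953 = 5982
30–44: 18965 × 0.958 = 18168
45+: 10538 × 0.942 + 28198 × 0.628 = 9927 + 17708 = 27635
→ [7215, 5982, 18168, 27635]
Dependents (band 0–14 + band 45+) = 7215 + 27635 = 34850; working-age = 24150; ratio = 34850/24150 × 100 = 144.3

144.3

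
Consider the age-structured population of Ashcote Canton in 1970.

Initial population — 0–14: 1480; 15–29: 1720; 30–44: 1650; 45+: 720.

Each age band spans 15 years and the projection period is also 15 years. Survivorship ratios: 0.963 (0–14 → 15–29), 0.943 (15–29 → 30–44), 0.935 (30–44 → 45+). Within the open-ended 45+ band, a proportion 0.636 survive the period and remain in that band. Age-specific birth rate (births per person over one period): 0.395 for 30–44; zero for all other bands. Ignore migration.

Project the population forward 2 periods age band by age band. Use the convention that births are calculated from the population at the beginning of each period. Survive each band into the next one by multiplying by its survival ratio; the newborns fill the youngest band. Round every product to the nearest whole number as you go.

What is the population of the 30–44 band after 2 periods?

1344

Call the bands 1 to 4, youngest first.
Period 1:
Births: 1650 * 0.395 = 652
Band 2: 1480 * 0.963 = 1425
Band 3: 1720 * 0.943 = 1622
Band 4: 1650 * 0.935 + 720 * 0.636 = 1543 + 458 = 2001
→ [652, 1425, 1622, 2001]
Period 2:
Births: 1622 * 0.395 = 641
Band 2: 652 * 0.963 = 628
Band 3: 1425 * 0.943 = 1344
Band 4: 1622 * 0.935 + 2001 * 0.636 = 1517 + 1273 = 2790
→ [641, 628, 1344, 2790]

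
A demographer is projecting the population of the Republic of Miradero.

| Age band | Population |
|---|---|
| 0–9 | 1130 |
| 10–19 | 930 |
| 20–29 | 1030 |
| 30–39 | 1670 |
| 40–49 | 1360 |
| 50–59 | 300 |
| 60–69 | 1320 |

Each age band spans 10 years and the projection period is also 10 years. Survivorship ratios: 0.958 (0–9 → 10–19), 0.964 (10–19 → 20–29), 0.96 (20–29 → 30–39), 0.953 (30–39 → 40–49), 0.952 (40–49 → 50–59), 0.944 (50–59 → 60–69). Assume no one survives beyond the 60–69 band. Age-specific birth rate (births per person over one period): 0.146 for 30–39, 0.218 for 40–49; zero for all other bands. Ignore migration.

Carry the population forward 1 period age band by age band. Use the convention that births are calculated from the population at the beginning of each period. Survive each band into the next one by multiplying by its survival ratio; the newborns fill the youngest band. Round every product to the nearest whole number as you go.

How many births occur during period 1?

Period 1:
Births: 1670 * 0.146 = 244  |  1360 * 0.218 = 296 — total 540
10–19: 1130 * 0.958 = 1083
20–29: 930 * 0.964 = 897
30–39: 1030 * 0.96 = 989
40–49: 1670 * 0.953 = 1592
50–59: 1360 * 0.952 = 1295
60–69: 300 * 0.944 = 283
End of period: [540, 1083, 897, 989, 1592, 1295, 283]

540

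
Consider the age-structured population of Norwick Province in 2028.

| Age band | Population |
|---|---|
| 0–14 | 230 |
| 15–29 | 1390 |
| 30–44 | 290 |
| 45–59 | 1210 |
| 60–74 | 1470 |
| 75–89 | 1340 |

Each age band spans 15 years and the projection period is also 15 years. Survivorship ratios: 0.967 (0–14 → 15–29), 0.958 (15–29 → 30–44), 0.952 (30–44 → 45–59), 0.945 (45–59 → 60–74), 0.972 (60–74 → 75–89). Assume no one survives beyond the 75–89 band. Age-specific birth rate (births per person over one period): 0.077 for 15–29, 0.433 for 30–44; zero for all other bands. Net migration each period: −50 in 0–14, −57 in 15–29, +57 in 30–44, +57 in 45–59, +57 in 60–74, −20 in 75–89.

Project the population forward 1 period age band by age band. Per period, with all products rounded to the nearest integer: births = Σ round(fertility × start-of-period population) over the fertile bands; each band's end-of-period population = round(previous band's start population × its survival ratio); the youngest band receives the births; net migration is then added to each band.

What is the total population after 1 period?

Period 1.
Births: 1390 × 0.077 = 107 ; 290 × 0.433 = 126 — total 233
15–29: 230 × 0.967 = 222
30–44: 1390 × 0.958 = 1332
45–59: 290 × 0.952 = 276
60–74: 1210 × 0.945 = 1143
75–89: 1470 × 0.972 = 1429
Net migration: 0–14 − 50 → 183; 15–29 − 57 → 165; 30–44 + 57 → 1389; 45–59 + 57 → 333; 60–74 + 57 → 1200; 75–89 − 20 → 1409
→ [183, 165, 1389, 333, 1200, 1409]
Total after period 1: 183 + 165 + 1389 + 333 + 1200 + 1409 = 4679

4679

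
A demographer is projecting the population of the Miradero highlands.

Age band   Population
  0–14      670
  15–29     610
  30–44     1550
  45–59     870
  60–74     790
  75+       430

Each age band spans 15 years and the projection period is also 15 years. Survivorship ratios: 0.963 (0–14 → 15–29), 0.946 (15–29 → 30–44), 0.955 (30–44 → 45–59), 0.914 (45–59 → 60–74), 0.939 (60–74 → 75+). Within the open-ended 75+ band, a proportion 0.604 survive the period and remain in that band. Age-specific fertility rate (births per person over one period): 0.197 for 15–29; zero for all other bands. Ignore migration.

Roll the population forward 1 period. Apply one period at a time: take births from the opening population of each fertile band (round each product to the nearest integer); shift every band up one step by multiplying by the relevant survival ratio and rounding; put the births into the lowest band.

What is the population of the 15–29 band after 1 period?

645

Numbering the bands 1..6 from youngest to oldest:
— Period 1 —
Births: 610 × 0.197 = 120
Band 2: 670 × 0.963 = 645
Band 3: 610 × 0.946 = 577
Band 4: 1550 × 0.955 = 1480
Band 5: 870 × 0.914 = 795
Band 6: 790 × 0.939 + 430 × 0.604 = 742 + 260 = 1002
End of period: [120, 645, 577, 1480, 795, 1002]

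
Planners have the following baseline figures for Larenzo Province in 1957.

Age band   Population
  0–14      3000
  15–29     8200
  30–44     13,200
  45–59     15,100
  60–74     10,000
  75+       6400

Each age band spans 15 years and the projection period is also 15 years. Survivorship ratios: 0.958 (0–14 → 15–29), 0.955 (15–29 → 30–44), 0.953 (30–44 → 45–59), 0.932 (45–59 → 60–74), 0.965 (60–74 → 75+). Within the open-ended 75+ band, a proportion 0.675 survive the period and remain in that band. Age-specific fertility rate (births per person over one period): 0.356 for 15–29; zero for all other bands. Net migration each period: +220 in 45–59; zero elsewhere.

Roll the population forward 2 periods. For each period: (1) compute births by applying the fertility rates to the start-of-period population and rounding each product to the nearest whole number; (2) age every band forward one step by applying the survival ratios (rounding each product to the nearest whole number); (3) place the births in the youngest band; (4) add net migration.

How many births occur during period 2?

1023

[period 1]
Births: 8200 × 0.356 = 2919
15–29: 3000 × 0.958 = 2874
30–44: 8200 × 0.955 = 7831
45–59: 13200 × 0.953 = 12580
60–74: 15100 × 0.932 = 14073
75+: 10000 × 0.965 + 6400 × 0.675 = 9650 + 4320 = 13970
Net migration: 45–59 + 220 → 12800
→ [2919, 2874, 7831, 12800, 14073, 13970]
[period 2]
Births: 2874 × 0.356 = 1023
15–29: 2919 × 0.958 = 2796
30–44: 2874 × 0.955 = 2745
45–59: 7831 × 0.953 = 7463
60–74: 12800 × 0.932 = 11930
75+: 14073 × 0.965 + 13970 × 0.675 = 13580 + 9430 = 23010
Net migration: 45–59 + 220 → 7683
→ [1023, 2796, 2745, 7683, 11930, 23010]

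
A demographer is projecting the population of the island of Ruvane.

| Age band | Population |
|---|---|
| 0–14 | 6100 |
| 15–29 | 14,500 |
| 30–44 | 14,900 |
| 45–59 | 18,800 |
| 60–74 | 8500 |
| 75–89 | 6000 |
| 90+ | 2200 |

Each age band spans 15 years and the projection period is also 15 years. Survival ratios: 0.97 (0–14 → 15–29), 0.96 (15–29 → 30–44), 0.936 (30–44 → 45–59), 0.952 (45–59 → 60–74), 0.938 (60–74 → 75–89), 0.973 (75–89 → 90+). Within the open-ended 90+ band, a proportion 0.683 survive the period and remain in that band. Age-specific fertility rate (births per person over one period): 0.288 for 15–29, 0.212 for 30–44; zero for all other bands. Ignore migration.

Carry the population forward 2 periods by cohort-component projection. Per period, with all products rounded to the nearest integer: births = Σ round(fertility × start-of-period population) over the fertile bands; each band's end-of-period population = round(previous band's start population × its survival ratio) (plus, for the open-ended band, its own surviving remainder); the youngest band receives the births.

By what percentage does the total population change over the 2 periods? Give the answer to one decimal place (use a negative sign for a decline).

3.3

After projecting period 1:
Births: 14500 × 0.288 = 4176 ; 14900 × 0.212 = 3159 → 7335
15–29: 6100 × 0.97 = 5917
30–44: 14500 × 0.96 = 13920
45–59: 14900 × 0.936 = 13946
60–74: 18800 × 0.952 = 17898
75–89: 8500 × 0.938 = 7973
90+: 6000 × 0.973 + 2200 × 0.683 = 5838 + 1503 = 7341
Giving 7335 / 5917 / 13920 / 13946 / 17898 / 7973 / 7341.
After projecting period 2:
Births: 5917 × 0.288 = 1704 ; 13920 × 0.212 = 2951 → 4655
15–29: 7335 × 0.97 = 7115
30–44: 5917 × 0.96 = 5680
45–59: 13920 × 0.936 = 13029
60–74: 13946 × 0.952 = 13277
75–89: 17898 × 0.938 = 16788
90+: 7973 × 0.973 + 7341 × 0.683 = 7758 + 5014 = 12772
Giving 4655 / 7115 / 5680 / 13029 / 13277 / 16788 / 12772.
Total: 71000 → 73316; change = 2316; percentage change = 3.3%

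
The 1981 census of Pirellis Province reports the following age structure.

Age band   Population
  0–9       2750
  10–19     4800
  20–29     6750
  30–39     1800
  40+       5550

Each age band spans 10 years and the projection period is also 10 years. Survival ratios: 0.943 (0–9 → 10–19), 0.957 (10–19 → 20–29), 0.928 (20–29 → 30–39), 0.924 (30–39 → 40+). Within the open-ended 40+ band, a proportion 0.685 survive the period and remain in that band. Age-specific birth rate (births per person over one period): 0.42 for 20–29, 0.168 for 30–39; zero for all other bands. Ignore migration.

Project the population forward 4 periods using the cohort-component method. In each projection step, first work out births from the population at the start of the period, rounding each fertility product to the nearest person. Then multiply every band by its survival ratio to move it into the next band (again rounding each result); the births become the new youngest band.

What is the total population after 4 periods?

17850

Period 1.
Births: 6750 × 0.42 = 2835 ; 1800 × 0.168 = 302 → 3137
10–19: 2750 × 0.943 = 2593
20–29: 4800 × 0.957 = 4594
30–39: 6750 × 0.928 = 6264
40+: 1800 × 0.924 + 5550 × 0.685 = 1663 + 3802 = 5465
Population now: 0–9=3137, 10–19=2593, 20–29=4594, 30–39=6264, 40+=5465
Period 2.
Births: 4594 × 0.42 = 1929 ; 6264 × 0.168 = 1052 → 2981
10–19: 3137 × 0.943 = 2958
20–29: 2593 × 0.957 = 2482
30–39: 4594 × 0.928 = 4263
40+: 6264 × 0.924 + 5465 × 0.685 = 5788 + 3744 = 9532
Population now: 0–9=2981, 10–19=2958, 20–29=2482, 30–39=4263, 40+=9532
Period 3.
Births: 2482 × 0.42 = 1042 ; 4263 × 0.168 = 716 → 1758
10–19: 2981 × 0.943 = 2811
20–29: 2958 × 0.957 = 2831
30–39: 2482 × 0.928 = 2303
40+: 4263 × 0.924 + 9532 × 0.685 = 3939 + 6529 = 10468
Population now: 0–9=1758, 10–19=2811, 20–29=2831, 30–39=2303, 40+=10468
Period 4.
Births: 2831 × 0.42 = 1189 ; 2303 × 0.168 = 387 → 1576
10–19: 1758 × 0.943 = 1658
20–29: 2811 × 0.957 = 2690
30–39: 2831 × 0.928 = 2627
40+: 2303 × 0.924 + 10468 × 0.685 = 2128 + 7171 = 9299
Population now: 0–9=1576, 10–19=1658, 20–29=2690, 30–39=2627, 40+=9299
Total after period 4: 1576 + 1658 + 2690 + 2627 + 9299 = 17850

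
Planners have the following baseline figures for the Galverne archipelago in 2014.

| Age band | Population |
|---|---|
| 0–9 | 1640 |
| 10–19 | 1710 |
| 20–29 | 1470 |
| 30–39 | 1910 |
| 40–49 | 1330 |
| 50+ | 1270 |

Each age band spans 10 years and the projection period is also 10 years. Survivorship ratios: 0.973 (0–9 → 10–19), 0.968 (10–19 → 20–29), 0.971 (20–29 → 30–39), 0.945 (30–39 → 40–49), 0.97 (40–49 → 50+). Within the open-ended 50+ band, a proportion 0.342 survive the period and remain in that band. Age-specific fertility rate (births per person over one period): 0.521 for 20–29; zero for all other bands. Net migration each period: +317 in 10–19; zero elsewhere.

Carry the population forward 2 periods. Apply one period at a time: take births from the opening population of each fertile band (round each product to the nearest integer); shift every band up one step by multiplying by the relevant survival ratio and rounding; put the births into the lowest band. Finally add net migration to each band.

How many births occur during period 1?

(Groups numbered youngest = 1 to oldest = 6.)
Period 1:
Births: 1470 * 0.521 = 766
Group 2: 1640 * 0.973 = 1596
Group 3: 1710 * 0.968 = 1655
Group 4: 1470 * 0.971 = 1427
Group 5: 1910 * 0.945 = 1805
Group 6: 1330 * 0.97 + 1270 * 0.342 = 1290 + 434 = 1724
Net migration: Group 2 + 317 → 1913
Giving 766 / 1913 / 1655 / 1427 / 1805 / 1724.

766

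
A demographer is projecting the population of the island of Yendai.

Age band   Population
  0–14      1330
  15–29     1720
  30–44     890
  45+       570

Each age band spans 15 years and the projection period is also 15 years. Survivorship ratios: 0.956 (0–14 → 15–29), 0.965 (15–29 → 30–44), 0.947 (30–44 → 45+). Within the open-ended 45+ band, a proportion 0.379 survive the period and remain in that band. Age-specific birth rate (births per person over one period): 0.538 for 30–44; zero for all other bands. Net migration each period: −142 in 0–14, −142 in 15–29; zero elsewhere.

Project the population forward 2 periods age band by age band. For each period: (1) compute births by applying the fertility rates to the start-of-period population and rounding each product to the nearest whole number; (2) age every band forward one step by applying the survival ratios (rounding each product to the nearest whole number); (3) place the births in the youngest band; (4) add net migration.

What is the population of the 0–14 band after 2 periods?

751

Call the groups 1 to 4, youngest first.
[period 1]
Births: 890 * 0.538 = 479
Group 2: 1330 * 0.956 = 1271
Group 3: 1720 * 0.965 = 1660
Group 4: 890 * 0.947 + 570 * 0.379 = 843 + 216 = 1059
Net migration: Group 1 − 142 → 337; Group 2 − 142 → 1129
→ [337, 1129, 1660, 1059]
[period 2]
Births: 1660 * 0.538 = 893
Group 2: 337 * 0.956 = 322
Group 3: 1129 * 0.965 = 1089
Group 4: 1660 * 0.947 + 1059 * 0.379 = 1572 + 401 = 1973
Net migration: Group 1 − 142 → 751; Group 2 − 142 → 180
→ [751, 180, 1089, 1973]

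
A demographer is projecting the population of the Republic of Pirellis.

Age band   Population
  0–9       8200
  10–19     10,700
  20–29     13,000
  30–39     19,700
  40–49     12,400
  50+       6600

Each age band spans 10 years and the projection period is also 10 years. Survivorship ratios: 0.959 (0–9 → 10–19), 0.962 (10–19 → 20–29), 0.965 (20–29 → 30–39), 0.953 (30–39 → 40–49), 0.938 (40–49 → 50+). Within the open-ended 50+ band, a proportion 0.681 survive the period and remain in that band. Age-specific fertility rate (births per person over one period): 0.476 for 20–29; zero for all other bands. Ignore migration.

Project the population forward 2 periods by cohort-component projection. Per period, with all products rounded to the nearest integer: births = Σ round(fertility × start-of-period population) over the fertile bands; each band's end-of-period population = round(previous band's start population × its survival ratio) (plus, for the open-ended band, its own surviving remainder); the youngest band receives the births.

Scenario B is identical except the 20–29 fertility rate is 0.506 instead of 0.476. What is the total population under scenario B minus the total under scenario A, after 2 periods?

(Bands numbered youngest = 1 to oldest = 6.)
Period 1.
Births: 13000 × 0.476 = 6188
Band 2: 8200 × 0.959 = 7864
Band 3: 10700 × 0.962 = 10293
Band 4: 13000 × 0.965 = 12545
Band 5: 19700 × 0.953 = 18774
Band 6: 12400 × 0.938 + 6600 × 0.681 = 11631 + 4495 = 16126
Population now: 0–9=6188, 10–19=7864, 20–29=10293, 30–39=12545, 40–49=18774, 50+=16126
Period 2.
Births: 10293 × 0.476 = 4899
Band 2: 6188 × 0.959 = 5934
Band 3: 7864 × 0.962 = 7565
Band 4: 10293 × 0.965 = 9933
Band 5: 12545 × 0.953 = 11955
Band 6: 18774 × 0.938 + 16126 × 0.681 = 17610 + 10982 = 28592
Population now: 0–9=4899, 10–19=5934, 20–29=7565, 30–39=9933, 40–49=11955, 50+=28592
Scenario A total after 2 periods: 68878
Scenario B projection —
Period 1.
Births: 13000 × 0.506 = 6578
Band 2: 8200 × 0.959 = 7864
Band 3: 10700 × 0.962 = 10293
Band 4: 13000 × 0.965 = 12545
Band 5: 19700 × 0.953 = 18774
Band 6: 12400 × 0.938 + 6600 × 0.681 = 11631 + 4495 = 16126
Population now: 0–9=6578, 10–19=7864, 20–29=10293, 30–39=12545, 40–49=18774, 50+=16126
Period 2.
Births: 10293 × 0.506 = 5208
Band 2: 6578 × 0.959 = 6308
Band 3: 7864 × 0.962 = 7565
Band 4: 10293 × 0.965 = 9933
Band 5: 12545 × 0.953 = 11955
Band 6: 18774 × 0.938 + 16126 × 0.681 = 17610 + 10982 = 28592
Population now: 0–9=5208, 10–19=6308, 20–29=7565, 30–39=9933, 40–49=11955, 50+=28592
Scenario B total after 2 periods: 69561
Difference B − A = 69561 − 68878 = 683

683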